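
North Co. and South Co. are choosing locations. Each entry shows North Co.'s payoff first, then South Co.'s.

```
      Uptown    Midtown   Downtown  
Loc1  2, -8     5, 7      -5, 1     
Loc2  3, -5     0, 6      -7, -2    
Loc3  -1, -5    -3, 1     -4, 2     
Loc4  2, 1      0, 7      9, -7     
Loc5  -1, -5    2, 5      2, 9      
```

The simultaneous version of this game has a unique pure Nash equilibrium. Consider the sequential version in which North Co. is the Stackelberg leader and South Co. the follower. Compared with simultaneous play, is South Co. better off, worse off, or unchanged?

unchanged

Backward induction with North Co. moving first.
- Loc1: South Co. compares -8, 7, 1 and picks Midtown; North Co. would get 5.
- Loc2: South Co. compares -5, 6, -2 and picks Midtown; North Co. would get 0.
- Loc3: South Co. compares -5, 1, 2 and picks Downtown; North Co. would get -4.
- Loc4: South Co. compares 1, 7, -7 and picks Midtown; North Co. would get 0.
- Loc5: South Co. compares -5, 5, 9 and picks Downtown; North Co. would get 2.
Maximizing over 5, 0, -4, 0, 2, North Co. chooses Loc1. Subgame-perfect outcome: (Loc1, Midtown) with payoffs (5, 7).
Under simultaneous play:
North Co.'s best replies: Uptown→Loc2; Midtown→Loc1; Downtown→Loc4.
South Co.'s best replies: Loc1→Midtown; Loc2→Midtown; Loc3→Downtown; Loc4→Midtown; Loc5→Downtown.
The unique mutual best reply is (Loc1, Midtown), giving (5, 7).
South Co. earns 7 sequentially versus 7 at the Nash outcome: unchanged.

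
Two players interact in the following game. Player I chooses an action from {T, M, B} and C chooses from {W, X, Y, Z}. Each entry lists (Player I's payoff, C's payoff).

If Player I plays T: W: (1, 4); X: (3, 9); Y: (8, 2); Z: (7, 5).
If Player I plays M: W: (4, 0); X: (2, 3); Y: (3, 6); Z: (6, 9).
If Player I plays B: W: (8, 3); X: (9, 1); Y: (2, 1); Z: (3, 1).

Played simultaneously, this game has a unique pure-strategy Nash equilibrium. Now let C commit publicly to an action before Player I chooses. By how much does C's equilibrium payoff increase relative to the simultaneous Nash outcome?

2

Solve by backward induction (C leads).
- W → Player I plays B (best of 1, 4, 8); C gets 3.
- X → Player I plays B (best of 3, 2, 9); C gets 1.
- Y → Player I plays T (best of 8, 3, 2); C gets 2.
- Z → Player I plays T (best of 7, 6, 3); C gets 5.
C's induced payoffs are 3, 1, 2, 5, so C commits to Z. Subgame-perfect outcome: (T, Z) with payoffs (7, 5).
Under simultaneous play:
Player I's best replies: W→B; X→B; Y→T; Z→T.
C's best replies: T→X; M→Z; B→W.
The unique mutual best reply is (B, W), giving (8, 3).
C's commitment gain: 5 − 3 = 2.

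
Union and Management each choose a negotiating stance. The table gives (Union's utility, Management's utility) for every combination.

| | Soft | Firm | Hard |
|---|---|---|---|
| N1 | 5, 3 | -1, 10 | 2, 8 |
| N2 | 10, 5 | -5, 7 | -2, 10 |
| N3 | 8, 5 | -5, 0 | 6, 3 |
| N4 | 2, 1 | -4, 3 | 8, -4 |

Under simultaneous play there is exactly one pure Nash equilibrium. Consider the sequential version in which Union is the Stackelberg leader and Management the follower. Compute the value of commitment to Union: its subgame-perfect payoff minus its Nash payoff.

9

Backward induction with Union moving first.
- N1: BR = Firm, leader payoff -1.
- N2: BR = Hard, leader payoff -2.
- N3: BR = Soft, leader payoff 8.
- N4: BR = Firm, leader payoff -4.
Union's induced payoffs are -1, -2, 8, -4, so Union commits to N3. Subgame-perfect outcome: (N3, Soft) with payoffs (8, 5).
Under simultaneous play:
Union's best replies: Soft→N2; Firm→N1; Hard→N4.
Management's best replies: N1→Firm; N2→Hard; N3→Soft; N4→Firm.
Only (N1, Firm) has each player best-responding; Nash payoffs (-1, 10).
Union's commitment gain: 8 − -1 = 9.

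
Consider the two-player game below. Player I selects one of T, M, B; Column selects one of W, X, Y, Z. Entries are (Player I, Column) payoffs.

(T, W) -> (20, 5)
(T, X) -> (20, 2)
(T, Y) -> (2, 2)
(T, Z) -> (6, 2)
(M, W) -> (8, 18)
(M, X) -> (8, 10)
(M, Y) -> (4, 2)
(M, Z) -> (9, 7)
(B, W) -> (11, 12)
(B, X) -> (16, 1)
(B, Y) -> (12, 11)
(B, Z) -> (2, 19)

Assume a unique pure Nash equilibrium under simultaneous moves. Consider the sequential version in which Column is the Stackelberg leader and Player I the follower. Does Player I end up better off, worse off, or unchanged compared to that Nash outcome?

worse off

Backward induction with Column moving first.
- W: BR = T, leader payoff 5.
- X: BR = T, leader payoff 2.
- Y: BR = B, leader payoff 11.
- Z: BR = M, leader payoff 7.
Maximizing over 5, 2, 11, 7, Column chooses Y. Subgame-perfect outcome: (B, Y) with payoffs (12, 11).
Under simultaneous play:
Player I's best replies: W→T; X→T; Y→B; Z→M.
Column's best replies: T→W; M→W; B→Z.
The unique mutual best reply is (T, W), giving (20, 5).
Player I earns 12 sequentially versus 20 at the Nash outcome: worse off.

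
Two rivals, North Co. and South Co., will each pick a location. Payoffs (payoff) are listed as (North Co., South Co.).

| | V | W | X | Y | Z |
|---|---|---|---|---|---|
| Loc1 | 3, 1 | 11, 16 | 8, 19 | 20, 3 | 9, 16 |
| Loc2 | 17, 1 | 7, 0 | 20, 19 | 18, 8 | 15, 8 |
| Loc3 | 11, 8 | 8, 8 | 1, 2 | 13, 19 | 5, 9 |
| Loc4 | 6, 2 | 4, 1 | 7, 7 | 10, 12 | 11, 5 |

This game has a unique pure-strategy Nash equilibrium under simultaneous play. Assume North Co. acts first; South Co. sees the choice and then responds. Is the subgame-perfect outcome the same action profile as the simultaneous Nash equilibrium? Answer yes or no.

yes

Backward induction with North Co. moving first.
- Loc1 → South Co. plays X (best of 1, 16, 19, 3, 16); North Co. gets 8.
- Loc2 → South Co. plays X (best of 1, 0, 19, 8, 8); North Co. gets 20.
- Loc3 → South Co. plays Y (best of 8, 8, 2, 19, 9); North Co. gets 13.
- Loc4 → South Co. plays Y (best of 2, 1, 7, 12, 5); North Co. gets 10.
Maximizing over 8, 20, 13, 10, North Co. chooses Loc2. Subgame-perfect outcome: (Loc2, X) with payoffs (20, 19).
Under simultaneous play:
North Co.'s best replies: V→Loc2; W→Loc1; X→Loc2; Y→Loc1; Z→Loc2.
South Co.'s best replies: Loc1→X; Loc2→X; Loc3→Y; Loc4→Y.
The unique mutual best reply is (Loc2, X), giving (20, 19).
Sequential outcome (Loc2, X) coincides with the Nash profile (Loc2, X).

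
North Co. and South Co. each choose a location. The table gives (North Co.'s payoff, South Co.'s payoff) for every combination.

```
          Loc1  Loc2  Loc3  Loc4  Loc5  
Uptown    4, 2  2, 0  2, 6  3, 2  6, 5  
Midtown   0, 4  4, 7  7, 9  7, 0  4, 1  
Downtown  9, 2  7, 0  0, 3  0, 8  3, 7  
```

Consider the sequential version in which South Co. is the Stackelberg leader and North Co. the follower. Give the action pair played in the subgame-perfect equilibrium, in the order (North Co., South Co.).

North Co. best-responds to each possible South Co. move:
- Loc1 → North Co. plays Downtown (best of 4, 0, 9); South Co. gets 2.
- Loc2 → North Co. plays Downtown (best of 2, 4, 7); South Co. gets 0.
- Loc3 → North Co. plays Midtown (best of 2, 7, 0); South Co. gets 9.
- Loc4 → North Co. plays Midtown (best of 3, 7, 0); South Co. gets 0.
- Loc5 → North Co. plays Uptown (best of 6, 4, 3); South Co. gets 5.
Among 2, 0, 9, 0, 5, the best is 9 at Loc3. Subgame-perfect outcome: (Midtown, Loc3) with payoffs (7, 9).

(Midtown, Loc3)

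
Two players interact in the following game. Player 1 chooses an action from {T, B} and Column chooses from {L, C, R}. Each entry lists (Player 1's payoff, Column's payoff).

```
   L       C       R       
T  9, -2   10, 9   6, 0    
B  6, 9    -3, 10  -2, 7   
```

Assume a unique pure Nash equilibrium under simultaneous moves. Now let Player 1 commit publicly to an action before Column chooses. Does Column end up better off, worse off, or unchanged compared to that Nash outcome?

Solve by backward induction (Player 1 leads).
- T: BR = C, leader payoff 10.
- B: BR = C, leader payoff -3.
Among 10, -3, the best is 10 at T. Subgame-perfect outcome: (T, C) with payoffs (10, 9).
Now find the simultaneous Nash equilibrium.
Player 1's best replies: L→T; C→T; R→T.
Column's best replies: T→C; B→C.
Only (T, C) has each player best-responding; Nash payoffs (10, 9).
Column earns 9 sequentially versus 9 at the Nash outcome: unchanged.

unchanged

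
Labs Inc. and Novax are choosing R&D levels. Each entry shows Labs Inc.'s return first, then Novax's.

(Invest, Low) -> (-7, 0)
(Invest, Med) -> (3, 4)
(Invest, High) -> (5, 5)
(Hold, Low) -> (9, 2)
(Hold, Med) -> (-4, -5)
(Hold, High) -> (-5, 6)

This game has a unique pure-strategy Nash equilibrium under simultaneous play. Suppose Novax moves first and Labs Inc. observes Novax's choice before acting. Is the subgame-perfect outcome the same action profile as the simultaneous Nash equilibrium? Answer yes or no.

yes

Solve by backward induction (Novax leads).
- Low: Labs Inc. compares -7, 9 and picks Hold; Novax would get 2.
- Med: Labs Inc. compares 3, -4 and picks Invest; Novax would get 4.
- High: Labs Inc. compares 5, -5 and picks Invest; Novax would get 5.
Among 2, 4, 5, the best is 5 at High. Subgame-perfect outcome: (Invest, High) with payoffs (5, 5).
Under simultaneous play:
Labs Inc.'s best replies: Low→Hold; Med→Invest; High→Invest.
Novax's best replies: Invest→High; Hold→High.
The unique mutual best reply is (Invest, High), giving (5, 5).
Sequential outcome (Invest, High) coincides with the Nash profile (Invest, High).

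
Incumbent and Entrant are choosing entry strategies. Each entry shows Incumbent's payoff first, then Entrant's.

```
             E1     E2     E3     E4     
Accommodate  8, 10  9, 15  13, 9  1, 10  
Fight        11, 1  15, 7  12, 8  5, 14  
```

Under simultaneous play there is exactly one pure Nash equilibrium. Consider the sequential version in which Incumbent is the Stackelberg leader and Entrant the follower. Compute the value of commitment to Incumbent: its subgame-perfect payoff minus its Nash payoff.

Entrant best-responds to each possible Incumbent move:
- Accommodate: Entrant compares 10, 15, 9, 10 and picks E2; Incumbent would get 9.
- Fight: Entrant compares 1, 7, 8, 14 and picks E4; Incumbent would get 5.
Maximizing over 9, 5, Incumbent chooses Accommodate. Subgame-perfect outcome: (Accommodate, E2) with payoffs (9, 15).
Under simultaneous play:
Incumbent's best replies: E1→Fight; E2→Fight; E3→Accommodate; E4→Fight.
Entrant's best replies: Accommodate→E2; Fight→E4.
The unique mutual best reply is (Fight, E4), giving (5, 14).
Incumbent's commitment gain: 9 − 5 = 4.

4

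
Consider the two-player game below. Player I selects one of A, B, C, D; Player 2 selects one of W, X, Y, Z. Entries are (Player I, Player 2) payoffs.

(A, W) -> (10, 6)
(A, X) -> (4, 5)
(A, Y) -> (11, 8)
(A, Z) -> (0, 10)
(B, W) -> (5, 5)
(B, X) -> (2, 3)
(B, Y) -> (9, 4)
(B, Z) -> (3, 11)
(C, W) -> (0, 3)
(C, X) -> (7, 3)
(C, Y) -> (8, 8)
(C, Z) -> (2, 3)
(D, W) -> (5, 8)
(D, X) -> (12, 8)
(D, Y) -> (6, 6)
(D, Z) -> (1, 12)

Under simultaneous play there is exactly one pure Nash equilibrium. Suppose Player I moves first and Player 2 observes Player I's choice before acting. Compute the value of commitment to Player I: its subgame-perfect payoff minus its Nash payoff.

5

Work backward from Player 2's decision.
- A: Player 2 compares 6, 5, 8, 10 and picks Z; Player I would get 0.
- B: Player 2 compares 5, 3, 4, 11 and picks Z; Player I would get 3.
- C: Player 2 compares 3, 3, 8, 3 and picks Y; Player I would get 8.
- D: Player 2 compares 8, 8, 6, 12 and picks Z; Player I would get 1.
Among 0, 3, 8, 1, the best is 8 at C. Subgame-perfect outcome: (C, Y) with payoffs (8, 8).
Now find the simultaneous Nash equilibrium.
Player I's best replies: W→A; X→D; Y→A; Z→B.
Player 2's best replies: A→Z; B→Z; C→Y; D→Z.
The unique mutual best reply is (B, Z), giving (3, 11).
Player I's commitment gain: 8 − 3 = 5.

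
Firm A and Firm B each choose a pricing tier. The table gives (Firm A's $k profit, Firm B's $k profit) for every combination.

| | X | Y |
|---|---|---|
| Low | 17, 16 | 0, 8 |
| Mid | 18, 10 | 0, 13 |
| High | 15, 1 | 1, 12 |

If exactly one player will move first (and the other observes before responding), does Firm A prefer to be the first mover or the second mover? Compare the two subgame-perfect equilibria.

If Firm A leads: Firm B's best replies are Low→X, Mid→Y, High→Y; Firm A's induced payoffs 17, 0, 1; outcome (Low, X), payoffs (17, 16).
If Firm B leads: Firm A's best replies are X→Mid, Y→High; Firm B's induced payoffs 10, 12; outcome (High, Y), payoffs (1, 12).
Firm A gets 17 moving first and 1 moving second, so Firm A prefers to move first.

first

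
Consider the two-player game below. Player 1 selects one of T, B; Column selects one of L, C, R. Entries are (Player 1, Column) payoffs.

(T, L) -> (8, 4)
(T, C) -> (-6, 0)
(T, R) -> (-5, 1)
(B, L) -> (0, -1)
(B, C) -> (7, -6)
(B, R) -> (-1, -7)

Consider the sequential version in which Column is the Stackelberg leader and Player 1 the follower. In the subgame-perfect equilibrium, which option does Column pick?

Player 1 best-responds to each possible Column move:
- L: BR = T, leader payoff 4.
- C: BR = B, leader payoff -6.
- R: BR = B, leader payoff -7.
Column's induced payoffs are 4, -6, -7, so Column commits to L. Subgame-perfect outcome: (T, L) with payoffs (8, 4).

L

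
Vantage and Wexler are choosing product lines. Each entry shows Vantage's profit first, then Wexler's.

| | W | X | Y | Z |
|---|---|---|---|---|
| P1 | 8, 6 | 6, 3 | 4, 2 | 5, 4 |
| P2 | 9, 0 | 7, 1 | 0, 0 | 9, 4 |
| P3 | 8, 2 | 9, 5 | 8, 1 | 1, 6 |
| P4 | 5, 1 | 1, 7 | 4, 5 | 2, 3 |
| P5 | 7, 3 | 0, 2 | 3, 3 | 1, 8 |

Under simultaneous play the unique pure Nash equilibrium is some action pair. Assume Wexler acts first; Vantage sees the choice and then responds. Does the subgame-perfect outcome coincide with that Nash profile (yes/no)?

no

Vantage best-responds to each possible Wexler move:
- W: Vantage compares 8, 9, 8, 5, 7 and picks P2; Wexler would get 0.
- X: Vantage compares 6, 7, 9, 1, 0 and picks P3; Wexler would get 5.
- Y: Vantage compares 4, 0, 8, 4, 3 and picks P3; Wexler would get 1.
- Z: Vantage compares 5, 9, 1, 2, 1 and picks P2; Wexler would get 4.
Maximizing over 0, 5, 1, 4, Wexler chooses X. Subgame-perfect outcome: (P3, X) with payoffs (9, 5).
Under simultaneous play:
Vantage's best replies: W→P2; X→P3; Y→P3; Z→P2.
Wexler's best replies: P1→W; P2→Z; P3→Z; P4→X; P5→Z.
Only (P2, Z) has each player best-responding; Nash payoffs (9, 4).
Sequential outcome (P3, X) differs from the Nash profile (P2, Z).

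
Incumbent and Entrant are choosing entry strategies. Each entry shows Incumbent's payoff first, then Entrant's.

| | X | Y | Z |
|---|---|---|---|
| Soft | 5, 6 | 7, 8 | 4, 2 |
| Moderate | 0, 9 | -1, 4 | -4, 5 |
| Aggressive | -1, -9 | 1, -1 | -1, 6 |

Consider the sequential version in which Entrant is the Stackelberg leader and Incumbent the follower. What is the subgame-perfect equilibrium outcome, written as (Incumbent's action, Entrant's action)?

Solve by backward induction (Entrant leads).
- X: BR = Soft, leader payoff 6.
- Y: BR = Soft, leader payoff 8.
- Z: BR = Soft, leader payoff 2.
Maximizing over 6, 8, 2, Entrant chooses Y. Subgame-perfect outcome: (Soft, Y) with payoffs (7, 8).

(Soft, Y)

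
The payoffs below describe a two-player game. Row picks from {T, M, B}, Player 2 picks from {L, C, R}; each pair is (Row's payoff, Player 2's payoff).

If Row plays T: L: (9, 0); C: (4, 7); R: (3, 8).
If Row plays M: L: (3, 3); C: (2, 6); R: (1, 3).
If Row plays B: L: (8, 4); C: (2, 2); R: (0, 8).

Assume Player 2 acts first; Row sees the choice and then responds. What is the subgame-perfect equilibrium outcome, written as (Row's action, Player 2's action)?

Work backward from Row's decision.
- L: Row compares 9, 3, 8 and picks T; Player 2 would get 0.
- C: Row compares 4, 2, 2 and picks T; Player 2 would get 7.
- R: Row compares 3, 1, 0 and picks T; Player 2 would get 8.
Player 2's induced payoffs are 0, 7, 8, so Player 2 commits to R. Subgame-perfect outcome: (T, R) with payoffs (3, 8).

(T, R)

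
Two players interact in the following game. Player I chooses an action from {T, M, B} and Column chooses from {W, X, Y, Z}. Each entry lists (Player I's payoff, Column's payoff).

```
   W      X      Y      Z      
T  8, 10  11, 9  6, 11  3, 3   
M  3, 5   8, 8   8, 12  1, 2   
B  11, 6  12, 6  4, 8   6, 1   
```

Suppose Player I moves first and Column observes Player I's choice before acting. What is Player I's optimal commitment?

M

Column best-responds to each possible Player I move:
- T: BR = Y, leader payoff 6.
- M: BR = Y, leader payoff 8.
- B: BR = Y, leader payoff 4.
Among 6, 8, 4, the best is 8 at M. Subgame-perfect outcome: (M, Y) with payoffs (8, 12).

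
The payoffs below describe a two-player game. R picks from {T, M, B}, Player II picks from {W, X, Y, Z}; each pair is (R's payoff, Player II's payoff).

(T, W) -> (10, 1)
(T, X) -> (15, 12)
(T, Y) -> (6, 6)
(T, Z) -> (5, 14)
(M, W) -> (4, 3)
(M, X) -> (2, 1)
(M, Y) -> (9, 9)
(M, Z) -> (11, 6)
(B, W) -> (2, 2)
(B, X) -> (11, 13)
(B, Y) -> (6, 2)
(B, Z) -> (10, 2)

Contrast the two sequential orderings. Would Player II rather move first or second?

second

If R leads: Player II's best replies are T→Z, M→Y, B→X; R's induced payoffs 5, 9, 11; outcome (B, X), payoffs (11, 13).
If Player II leads: R's best replies are W→T, X→T, Y→M, Z→M; Player II's induced payoffs 1, 12, 9, 6; outcome (T, X), payoffs (15, 12).
Player II gets 12 moving first and 13 moving second, so Player II prefers to move second.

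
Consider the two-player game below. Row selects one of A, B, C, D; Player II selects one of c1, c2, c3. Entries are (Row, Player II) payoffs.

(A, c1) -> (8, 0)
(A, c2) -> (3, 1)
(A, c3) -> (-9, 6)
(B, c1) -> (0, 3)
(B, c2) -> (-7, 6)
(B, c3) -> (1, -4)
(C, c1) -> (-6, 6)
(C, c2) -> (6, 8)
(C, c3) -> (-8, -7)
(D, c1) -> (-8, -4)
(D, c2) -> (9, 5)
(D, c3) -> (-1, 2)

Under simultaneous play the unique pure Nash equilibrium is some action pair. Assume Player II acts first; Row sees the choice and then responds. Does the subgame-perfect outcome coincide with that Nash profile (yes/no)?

Row best-responds to each possible Player II move:
- c1 → Row plays A (best of 8, 0, -6, -8); Player II gets 0.
- c2 → Row plays D (best of 3, -7, 6, 9); Player II gets 5.
- c3 → Row plays B (best of -9, 1, -8, -1); Player II gets -4.
Player II's induced payoffs are 0, 5, -4, so Player II commits to c2. Subgame-perfect outcome: (D, c2) with payoffs (9, 5).
For the simultaneous game, intersect best replies.
Row's best replies: c1→A; c2→D; c3→B.
Player II's best replies: A→c3; B→c2; C→c2; D→c2.
The unique mutual best reply is (D, c2), giving (9, 5).
Sequential outcome (D, c2) coincides with the Nash profile (D, c2).

yes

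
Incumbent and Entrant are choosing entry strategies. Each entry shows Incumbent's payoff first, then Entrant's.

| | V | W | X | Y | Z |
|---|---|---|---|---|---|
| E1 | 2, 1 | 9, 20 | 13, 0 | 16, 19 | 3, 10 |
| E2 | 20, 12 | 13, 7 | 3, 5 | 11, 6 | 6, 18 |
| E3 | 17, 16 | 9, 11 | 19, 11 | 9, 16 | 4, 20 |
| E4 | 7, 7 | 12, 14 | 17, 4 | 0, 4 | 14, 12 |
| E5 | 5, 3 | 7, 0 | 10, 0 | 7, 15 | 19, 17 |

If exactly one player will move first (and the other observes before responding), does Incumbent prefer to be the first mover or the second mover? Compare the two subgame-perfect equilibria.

If Incumbent leads: Entrant's best replies are E1→W, E2→Z, E3→Z, E4→W, E5→Z; Incumbent's induced payoffs 9, 6, 4, 12, 19; outcome (E5, Z), payoffs (19, 17).
If Entrant leads: Incumbent's best replies are V→E2, W→E2, X→E3, Y→E1, Z→E5; Entrant's induced payoffs 12, 7, 11, 19, 17; outcome (E1, Y), payoffs (16, 19).
Incumbent gets 19 moving first and 16 moving second, so Incumbent prefers to move first.

first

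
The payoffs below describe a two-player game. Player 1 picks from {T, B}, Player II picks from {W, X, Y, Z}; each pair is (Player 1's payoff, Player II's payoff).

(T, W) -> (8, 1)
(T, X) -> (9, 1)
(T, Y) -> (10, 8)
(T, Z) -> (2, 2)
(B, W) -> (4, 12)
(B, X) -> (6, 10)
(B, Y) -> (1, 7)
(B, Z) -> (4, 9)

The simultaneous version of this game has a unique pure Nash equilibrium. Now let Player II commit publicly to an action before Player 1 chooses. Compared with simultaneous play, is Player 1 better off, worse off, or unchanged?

worse off

Work backward from Player 1's decision.
- W → Player 1 plays T (best of 8, 4); Player II gets 1.
- X → Player 1 plays T (best of 9, 6); Player II gets 1.
- Y → Player 1 plays T (best of 10, 1); Player II gets 8.
- Z → Player 1 plays B (best of 2, 4); Player II gets 9.
Player II's induced payoffs are 1, 1, 8, 9, so Player II commits to Z. Subgame-perfect outcome: (B, Z) with payoffs (4, 9).
Under simultaneous play:
Player 1's best replies: W→T; X→T; Y→T; Z→B.
Player II's best replies: T→Y; B→W.
The unique mutual best reply is (T, Y), giving (10, 8).
Player 1 earns 4 sequentially versus 10 at the Nash outcome: worse off.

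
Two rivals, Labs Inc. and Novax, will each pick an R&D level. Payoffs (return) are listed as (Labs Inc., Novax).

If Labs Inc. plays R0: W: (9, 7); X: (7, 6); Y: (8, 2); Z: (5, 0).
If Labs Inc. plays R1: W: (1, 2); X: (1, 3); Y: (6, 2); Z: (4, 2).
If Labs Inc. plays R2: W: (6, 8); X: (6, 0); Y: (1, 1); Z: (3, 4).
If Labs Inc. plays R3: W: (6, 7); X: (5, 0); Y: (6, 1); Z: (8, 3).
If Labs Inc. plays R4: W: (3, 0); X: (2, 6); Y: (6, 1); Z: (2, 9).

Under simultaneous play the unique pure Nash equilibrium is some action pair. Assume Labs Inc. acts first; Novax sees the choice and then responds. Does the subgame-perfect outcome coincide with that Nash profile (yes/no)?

Solve by backward induction (Labs Inc. leads).
- R0: BR = W, leader payoff 9.
- R1: BR = X, leader payoff 1.
- R2: BR = W, leader payoff 6.
- R3: BR = W, leader payoff 6.
- R4: BR = Z, leader payoff 2.
Maximizing over 9, 1, 6, 6, 2, Labs Inc. chooses R0. Subgame-perfect outcome: (R0, W) with payoffs (9, 7).
Now find the simultaneous Nash equilibrium.
Labs Inc.'s best replies: W→R0; X→R0; Y→R0; Z→R3.
Novax's best replies: R0→W; R1→X; R2→W; R3→W; R4→Z.
The unique mutual best reply is (R0, W), giving (9, 7).
Sequential outcome (R0, W) coincides with the Nash profile (R0, W).

yes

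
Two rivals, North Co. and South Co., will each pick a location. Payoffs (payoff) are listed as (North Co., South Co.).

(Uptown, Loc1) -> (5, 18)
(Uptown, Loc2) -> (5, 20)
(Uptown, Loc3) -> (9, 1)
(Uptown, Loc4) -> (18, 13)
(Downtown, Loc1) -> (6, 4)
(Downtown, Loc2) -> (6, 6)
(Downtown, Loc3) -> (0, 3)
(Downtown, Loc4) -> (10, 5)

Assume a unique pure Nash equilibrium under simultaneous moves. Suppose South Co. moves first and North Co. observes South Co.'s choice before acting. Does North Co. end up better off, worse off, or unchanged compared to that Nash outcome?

better off

Solve by backward induction (South Co. leads).
- Loc1: North Co. compares 5, 6 and picks Downtown; South Co. would get 4.
- Loc2: North Co. compares 5, 6 and picks Downtown; South Co. would get 6.
- Loc3: North Co. compares 9, 0 and picks Uptown; South Co. would get 1.
- Loc4: North Co. compares 18, 10 and picks Uptown; South Co. would get 13.
Maximizing over 4, 6, 1, 13, South Co. chooses Loc4. Subgame-perfect outcome: (Uptown, Loc4) with payoffs (18, 13).
Now find the simultaneous Nash equilibrium.
North Co.'s best replies: Loc1→Downtown; Loc2→Downtown; Loc3→Uptown; Loc4→Uptown.
South Co.'s best replies: Uptown→Loc2; Downtown→Loc2.
Only (Downtown, Loc2) has each player best-responding; Nash payoffs (6, 6).
North Co. earns 18 sequentially versus 6 at the Nash outcome: better off.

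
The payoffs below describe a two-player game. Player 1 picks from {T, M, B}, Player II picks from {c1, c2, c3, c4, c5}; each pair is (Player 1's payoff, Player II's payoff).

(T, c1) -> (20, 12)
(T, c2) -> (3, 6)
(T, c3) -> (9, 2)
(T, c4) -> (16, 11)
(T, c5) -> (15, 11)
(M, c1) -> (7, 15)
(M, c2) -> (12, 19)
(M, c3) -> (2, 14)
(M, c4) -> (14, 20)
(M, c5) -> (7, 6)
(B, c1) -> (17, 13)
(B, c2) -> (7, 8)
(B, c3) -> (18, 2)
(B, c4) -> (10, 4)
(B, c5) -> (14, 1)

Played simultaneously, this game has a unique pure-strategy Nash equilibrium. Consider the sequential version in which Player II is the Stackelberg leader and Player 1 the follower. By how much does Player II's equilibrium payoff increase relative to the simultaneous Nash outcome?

7

Work backward from Player 1's decision.
- c1 → Player 1 plays T (best of 20, 7, 17); Player II gets 12.
- c2 → Player 1 plays M (best of 3, 12, 7); Player II gets 19.
- c3 → Player 1 plays B (best of 9, 2, 18); Player II gets 2.
- c4 → Player 1 plays T (best of 16, 14, 10); Player II gets 11.
- c5 → Player 1 plays T (best of 15, 7, 14); Player II gets 11.
Among 12, 19, 2, 11, 11, the best is 19 at c2. Subgame-perfect outcome: (M, c2) with payoffs (12, 19).
Now find the simultaneous Nash equilibrium.
Player 1's best replies: c1→T; c2→M; c3→B; c4→T; c5→T.
Player II's best replies: T→c1; M→c4; B→c1.
Only (T, c1) has each player best-responding; Nash payoffs (20, 12).
Player II's commitment gain: 19 − 12 = 7.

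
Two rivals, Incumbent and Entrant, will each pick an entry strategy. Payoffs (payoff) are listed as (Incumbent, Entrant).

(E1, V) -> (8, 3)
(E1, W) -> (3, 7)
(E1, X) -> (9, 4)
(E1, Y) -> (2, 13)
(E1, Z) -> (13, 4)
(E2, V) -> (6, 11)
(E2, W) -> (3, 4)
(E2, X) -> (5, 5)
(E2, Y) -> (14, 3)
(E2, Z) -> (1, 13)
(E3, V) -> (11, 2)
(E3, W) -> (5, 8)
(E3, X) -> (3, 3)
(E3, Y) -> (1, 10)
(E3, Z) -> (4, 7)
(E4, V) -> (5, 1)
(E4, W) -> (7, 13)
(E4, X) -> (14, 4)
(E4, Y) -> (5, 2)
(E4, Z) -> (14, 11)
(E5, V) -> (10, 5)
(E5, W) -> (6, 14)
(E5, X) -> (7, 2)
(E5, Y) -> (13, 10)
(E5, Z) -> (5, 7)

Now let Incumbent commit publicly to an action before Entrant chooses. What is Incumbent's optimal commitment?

E4

Work backward from Entrant's decision.
- E1: BR = Y, leader payoff 2.
- E2: BR = Z, leader payoff 1.
- E3: BR = Y, leader payoff 1.
- E4: BR = W, leader payoff 7.
- E5: BR = W, leader payoff 6.
Among 2, 1, 1, 7, 6, the best is 7 at E4. Subgame-perfect outcome: (E4, W) with payoffs (7, 13).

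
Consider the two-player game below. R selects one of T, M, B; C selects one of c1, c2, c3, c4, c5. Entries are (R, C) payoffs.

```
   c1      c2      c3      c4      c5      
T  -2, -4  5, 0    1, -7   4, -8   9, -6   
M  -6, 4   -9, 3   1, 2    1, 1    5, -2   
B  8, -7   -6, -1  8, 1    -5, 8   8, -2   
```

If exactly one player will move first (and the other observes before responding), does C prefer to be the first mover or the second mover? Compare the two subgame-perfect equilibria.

If R leads: C's best replies are T→c2, M→c1, B→c4; R's induced payoffs 5, -6, -5; outcome (T, c2), payoffs (5, 0).
If C leads: R's best replies are c1→B, c2→T, c3→B, c4→T, c5→T; C's induced payoffs -7, 0, 1, -8, -6; outcome (B, c3), payoffs (8, 1).
C gets 1 moving first and 0 moving second, so C prefers to move first.

first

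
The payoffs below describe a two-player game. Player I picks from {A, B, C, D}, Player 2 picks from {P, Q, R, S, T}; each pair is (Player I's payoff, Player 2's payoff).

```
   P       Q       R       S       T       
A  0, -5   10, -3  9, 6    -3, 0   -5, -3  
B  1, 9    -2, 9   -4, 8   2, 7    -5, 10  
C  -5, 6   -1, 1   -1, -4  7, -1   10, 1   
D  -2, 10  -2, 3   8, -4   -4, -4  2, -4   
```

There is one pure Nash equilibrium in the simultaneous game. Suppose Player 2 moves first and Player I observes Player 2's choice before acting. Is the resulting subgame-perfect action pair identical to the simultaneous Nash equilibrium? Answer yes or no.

Work backward from Player I's decision.
- P: BR = B, leader payoff 9.
- Q: BR = A, leader payoff -3.
- R: BR = A, leader payoff 6.
- S: BR = C, leader payoff -1.
- T: BR = C, leader payoff 1.
Among 9, -3, 6, -1, 1, the best is 9 at P. Subgame-perfect outcome: (B, P) with payoffs (1, 9).
Under simultaneous play:
Player I's best replies: P→B; Q→A; R→A; S→C; T→C.
Player 2's best replies: A→R; B→T; C→P; D→P.
Only (A, R) has each player best-responding; Nash payoffs (9, 6).
Sequential outcome (B, P) differs from the Nash profile (A, R).

no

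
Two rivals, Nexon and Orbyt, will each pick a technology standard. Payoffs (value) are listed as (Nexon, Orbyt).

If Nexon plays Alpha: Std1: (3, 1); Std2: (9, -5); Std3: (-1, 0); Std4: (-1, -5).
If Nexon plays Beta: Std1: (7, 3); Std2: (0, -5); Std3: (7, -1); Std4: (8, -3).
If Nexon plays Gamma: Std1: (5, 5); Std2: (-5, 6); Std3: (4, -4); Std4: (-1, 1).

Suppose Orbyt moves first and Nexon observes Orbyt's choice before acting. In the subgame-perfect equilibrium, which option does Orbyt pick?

Std1

Solve by backward induction (Orbyt leads).
- Std1: Nexon compares 3, 7, 5 and picks Beta; Orbyt would get 3.
- Std2: Nexon compares 9, 0, -5 and picks Alpha; Orbyt would get -5.
- Std3: Nexon compares -1, 7, 4 and picks Beta; Orbyt would get -1.
- Std4: Nexon compares -1, 8, -1 and picks Beta; Orbyt would get -3.
Among 3, -5, -1, -3, the best is 3 at Std1. Subgame-perfect outcome: (Beta, Std1) with payoffs (7, 3).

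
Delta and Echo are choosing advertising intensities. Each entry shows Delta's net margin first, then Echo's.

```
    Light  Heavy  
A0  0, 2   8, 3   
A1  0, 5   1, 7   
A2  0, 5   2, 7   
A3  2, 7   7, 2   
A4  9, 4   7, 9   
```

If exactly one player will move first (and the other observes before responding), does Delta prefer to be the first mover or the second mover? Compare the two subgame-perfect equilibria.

second

If Delta leads: Echo's best replies are A0→Heavy, A1→Heavy, A2→Heavy, A3→Light, A4→Heavy; Delta's induced payoffs 8, 1, 2, 2, 7; outcome (A0, Heavy), payoffs (8, 3).
If Echo leads: Delta's best replies are Light→A4, Heavy→A0; Echo's induced payoffs 4, 3; outcome (A4, Light), payoffs (9, 4).
Delta gets 8 moving first and 9 moving second, so Delta prefers to move second.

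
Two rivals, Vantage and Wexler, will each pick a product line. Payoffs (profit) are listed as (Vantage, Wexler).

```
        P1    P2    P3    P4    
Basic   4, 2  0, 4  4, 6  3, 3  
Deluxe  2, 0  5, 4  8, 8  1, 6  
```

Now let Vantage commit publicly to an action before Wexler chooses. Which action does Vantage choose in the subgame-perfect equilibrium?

Backward induction with Vantage moving first.
- Basic: Wexler compares 2, 4, 6, 3 and picks P3; Vantage would get 4.
- Deluxe: Wexler compares 0, 4, 8, 6 and picks P3; Vantage would get 8.
Among 4, 8, the best is 8 at Deluxe. Subgame-perfect outcome: (Deluxe, P3) with payoffs (8, 8).

Deluxe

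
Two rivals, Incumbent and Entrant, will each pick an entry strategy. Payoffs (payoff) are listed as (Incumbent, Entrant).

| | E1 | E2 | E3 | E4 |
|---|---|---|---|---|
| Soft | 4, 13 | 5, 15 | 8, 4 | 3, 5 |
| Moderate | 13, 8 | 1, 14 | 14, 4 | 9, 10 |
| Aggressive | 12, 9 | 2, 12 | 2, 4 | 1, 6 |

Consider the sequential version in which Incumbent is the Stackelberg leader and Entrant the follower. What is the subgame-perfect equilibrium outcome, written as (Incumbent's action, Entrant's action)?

(Soft, E2)

Work backward from Entrant's decision.
- Soft: BR = E2, leader payoff 5.
- Moderate: BR = E2, leader payoff 1.
- Aggressive: BR = E2, leader payoff 2.
Incumbent's induced payoffs are 5, 1, 2, so Incumbent commits to Soft. Subgame-perfect outcome: (Soft, E2) with payoffs (5, 15).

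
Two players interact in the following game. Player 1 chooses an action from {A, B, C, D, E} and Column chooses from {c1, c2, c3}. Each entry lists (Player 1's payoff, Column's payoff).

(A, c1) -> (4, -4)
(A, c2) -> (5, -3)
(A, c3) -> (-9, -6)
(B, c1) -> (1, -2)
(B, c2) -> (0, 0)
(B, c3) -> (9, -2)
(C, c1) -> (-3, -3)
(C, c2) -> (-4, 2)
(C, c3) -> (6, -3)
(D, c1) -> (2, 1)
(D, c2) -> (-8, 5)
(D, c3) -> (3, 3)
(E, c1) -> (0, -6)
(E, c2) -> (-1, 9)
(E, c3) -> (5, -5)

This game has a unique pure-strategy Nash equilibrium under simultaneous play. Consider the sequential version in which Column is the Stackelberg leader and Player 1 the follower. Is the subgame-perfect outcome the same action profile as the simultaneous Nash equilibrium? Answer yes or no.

no

Solve by backward induction (Column leads).
- c1: BR = A, leader payoff -4.
- c2: BR = A, leader payoff -3.
- c3: BR = B, leader payoff -2.
Among -4, -3, -2, the best is -2 at c3. Subgame-perfect outcome: (B, c3) with payoffs (9, -2).
Now find the simultaneous Nash equilibrium.
Player 1's best replies: c1→A; c2→A; c3→B.
Column's best replies: A→c2; B→c2; C→c2; D→c2; E→c2.
The unique mutual best reply is (A, c2), giving (5, -3).
Sequential outcome (B, c3) differs from the Nash profile (A, c2).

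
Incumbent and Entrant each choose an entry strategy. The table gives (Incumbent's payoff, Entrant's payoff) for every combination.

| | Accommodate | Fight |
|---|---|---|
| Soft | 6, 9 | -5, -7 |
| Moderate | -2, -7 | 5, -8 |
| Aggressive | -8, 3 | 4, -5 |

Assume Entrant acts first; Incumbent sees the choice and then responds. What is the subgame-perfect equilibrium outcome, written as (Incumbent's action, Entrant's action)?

Solve by backward induction (Entrant leads).
- Accommodate: Incumbent compares 6, -2, -8 and picks Soft; Entrant would get 9.
- Fight: Incumbent compares -5, 5, 4 and picks Moderate; Entrant would get -8.
Maximizing over 9, -8, Entrant chooses Accommodate. Subgame-perfect outcome: (Soft, Accommodate) with payoffs (6, 9).

(Soft, Accommodate)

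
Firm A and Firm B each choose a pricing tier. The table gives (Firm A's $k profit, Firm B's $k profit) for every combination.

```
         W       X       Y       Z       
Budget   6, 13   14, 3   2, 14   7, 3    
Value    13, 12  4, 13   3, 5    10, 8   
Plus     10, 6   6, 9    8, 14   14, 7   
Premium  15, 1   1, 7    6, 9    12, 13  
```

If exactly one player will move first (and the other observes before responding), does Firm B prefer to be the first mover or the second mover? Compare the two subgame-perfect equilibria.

first

If Firm A leads: Firm B's best replies are Budget→Y, Value→X, Plus→Y, Premium→Z; Firm A's induced payoffs 2, 4, 8, 12; outcome (Premium, Z), payoffs (12, 13).
If Firm B leads: Firm A's best replies are W→Premium, X→Budget, Y→Plus, Z→Plus; Firm B's induced payoffs 1, 3, 14, 7; outcome (Plus, Y), payoffs (8, 14).
Firm B gets 14 moving first and 13 moving second, so Firm B prefers to move first.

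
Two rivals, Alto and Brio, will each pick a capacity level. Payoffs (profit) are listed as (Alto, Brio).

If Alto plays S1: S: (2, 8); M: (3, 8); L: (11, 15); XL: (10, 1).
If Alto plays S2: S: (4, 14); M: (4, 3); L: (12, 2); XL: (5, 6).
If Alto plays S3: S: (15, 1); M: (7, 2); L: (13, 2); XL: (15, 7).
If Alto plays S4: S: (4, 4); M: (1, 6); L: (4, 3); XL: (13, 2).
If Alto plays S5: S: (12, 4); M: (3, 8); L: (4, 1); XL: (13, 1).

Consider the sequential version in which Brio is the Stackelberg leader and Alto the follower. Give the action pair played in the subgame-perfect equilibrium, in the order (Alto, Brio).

(S3, XL)

Backward induction with Brio moving first.
- S → Alto plays S3 (best of 2, 4, 15, 4, 12); Brio gets 1.
- M → Alto plays S3 (best of 3, 4, 7, 1, 3); Brio gets 2.
- L → Alto plays S3 (best of 11, 12, 13, 4, 4); Brio gets 2.
- XL → Alto plays S3 (best of 10, 5, 15, 13, 13); Brio gets 7.
Among 1, 2, 2, 7, the best is 7 at XL. Subgame-perfect outcome: (S3, XL) with payoffs (15, 7).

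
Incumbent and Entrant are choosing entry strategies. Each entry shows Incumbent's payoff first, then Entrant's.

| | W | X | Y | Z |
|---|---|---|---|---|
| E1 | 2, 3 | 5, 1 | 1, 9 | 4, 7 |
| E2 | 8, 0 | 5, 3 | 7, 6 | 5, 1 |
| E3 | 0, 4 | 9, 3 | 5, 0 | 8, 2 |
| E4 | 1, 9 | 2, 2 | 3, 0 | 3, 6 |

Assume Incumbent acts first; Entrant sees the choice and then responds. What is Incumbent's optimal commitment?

E2

Solve by backward induction (Incumbent leads).
- E1: BR = Y, leader payoff 1.
- E2: BR = Y, leader payoff 7.
- E3: BR = W, leader payoff 0.
- E4: BR = W, leader payoff 1.
Maximizing over 1, 7, 0, 1, Incumbent chooses E2. Subgame-perfect outcome: (E2, Y) with payoffs (7, 6).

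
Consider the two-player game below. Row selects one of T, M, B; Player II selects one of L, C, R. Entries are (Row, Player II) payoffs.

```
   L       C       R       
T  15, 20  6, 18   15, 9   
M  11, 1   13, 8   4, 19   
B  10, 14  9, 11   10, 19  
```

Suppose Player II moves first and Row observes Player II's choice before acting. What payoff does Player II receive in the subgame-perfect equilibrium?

20

Solve by backward induction (Player II leads).
- L: BR = T, leader payoff 20.
- C: BR = M, leader payoff 8.
- R: BR = T, leader payoff 9.
Among 20, 8, 9, the best is 20 at L. Subgame-perfect outcome: (T, L) with payoffs (15, 20).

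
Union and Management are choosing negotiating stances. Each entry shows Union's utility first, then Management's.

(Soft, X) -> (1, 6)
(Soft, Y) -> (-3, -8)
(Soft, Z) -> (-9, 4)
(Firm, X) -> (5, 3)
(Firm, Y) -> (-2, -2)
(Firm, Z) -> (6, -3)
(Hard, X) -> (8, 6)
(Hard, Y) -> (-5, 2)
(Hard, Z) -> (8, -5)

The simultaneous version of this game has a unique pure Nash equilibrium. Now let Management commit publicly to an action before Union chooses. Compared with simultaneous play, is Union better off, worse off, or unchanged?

Work backward from Union's decision.
- X: BR = Hard, leader payoff 6.
- Y: BR = Firm, leader payoff -2.
- Z: BR = Hard, leader payoff -5.
Maximizing over 6, -2, -5, Management chooses X. Subgame-perfect outcome: (Hard, X) with payoffs (8, 6).
Now find the simultaneous Nash equilibrium.
Union's best replies: X→Hard; Y→Firm; Z→Hard.
Management's best replies: Soft→X; Firm→X; Hard→X.
Only (Hard, X) has each player best-responding; Nash payoffs (8, 6).
Union earns 8 sequentially versus 8 at the Nash outcome: unchanged.

unchanged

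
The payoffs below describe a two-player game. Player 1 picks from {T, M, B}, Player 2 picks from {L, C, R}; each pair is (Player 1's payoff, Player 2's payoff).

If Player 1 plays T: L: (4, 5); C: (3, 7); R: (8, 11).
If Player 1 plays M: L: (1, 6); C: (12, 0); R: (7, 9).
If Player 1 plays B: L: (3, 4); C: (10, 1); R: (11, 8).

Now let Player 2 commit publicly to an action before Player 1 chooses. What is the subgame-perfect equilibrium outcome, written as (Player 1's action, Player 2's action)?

(B, R)

Backward induction with Player 2 moving first.
- L: BR = T, leader payoff 5.
- C: BR = M, leader payoff 0.
- R: BR = B, leader payoff 8.
Among 5, 0, 8, the best is 8 at R. Subgame-perfect outcome: (B, R) with payoffs (11, 8).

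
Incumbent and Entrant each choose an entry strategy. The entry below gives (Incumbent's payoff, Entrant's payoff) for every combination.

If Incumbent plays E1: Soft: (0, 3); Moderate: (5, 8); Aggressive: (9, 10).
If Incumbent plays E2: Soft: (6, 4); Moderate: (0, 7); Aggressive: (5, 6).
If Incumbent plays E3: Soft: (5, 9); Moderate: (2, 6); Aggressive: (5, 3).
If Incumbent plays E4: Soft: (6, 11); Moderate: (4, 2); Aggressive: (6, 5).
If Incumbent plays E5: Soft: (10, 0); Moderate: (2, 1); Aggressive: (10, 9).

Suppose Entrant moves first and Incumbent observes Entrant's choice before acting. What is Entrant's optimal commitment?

Aggressive

Incumbent best-responds to each possible Entrant move:
- Soft: Incumbent compares 0, 6, 5, 6, 10 and picks E5; Entrant would get 0.
- Moderate: Incumbent compares 5, 0, 2, 4, 2 and picks E1; Entrant would get 8.
- Aggressive: Incumbent compares 9, 5, 5, 6, 10 and picks E5; Entrant would get 9.
Maximizing over 0, 8, 9, Entrant chooses Aggressive. Subgame-perfect outcome: (E5, Aggressive) with payoffs (10, 9).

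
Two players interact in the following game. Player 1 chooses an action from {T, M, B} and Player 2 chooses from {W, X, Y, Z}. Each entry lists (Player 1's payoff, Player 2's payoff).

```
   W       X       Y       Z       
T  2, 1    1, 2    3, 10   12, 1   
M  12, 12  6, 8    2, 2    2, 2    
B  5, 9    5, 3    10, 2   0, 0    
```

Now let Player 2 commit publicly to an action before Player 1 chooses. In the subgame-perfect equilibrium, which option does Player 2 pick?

W

Solve by backward induction (Player 2 leads).
- W: BR = M, leader payoff 12.
- X: BR = M, leader payoff 8.
- Y: BR = B, leader payoff 2.
- Z: BR = T, leader payoff 1.
Player 2's induced payoffs are 12, 8, 2, 1, so Player 2 commits to W. Subgame-perfect outcome: (M, W) with payoffs (12, 12).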